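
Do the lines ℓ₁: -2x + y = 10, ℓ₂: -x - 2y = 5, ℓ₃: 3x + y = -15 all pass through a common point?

The three lines meet at one point iff the augmented coefficient matrix [aᵢ bᵢ cᵢ] has rank < 3, i.e. its determinant vanishes.
Here the determinant is 0.
It vanishes, so the lines are concurrent at (-5, 0).

Yes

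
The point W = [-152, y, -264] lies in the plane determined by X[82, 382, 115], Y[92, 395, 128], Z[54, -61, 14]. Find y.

-393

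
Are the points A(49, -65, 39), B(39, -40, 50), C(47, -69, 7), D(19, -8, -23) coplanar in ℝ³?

The four points are coplanar iff the 3×3 determinant with rows AB, AC, AD is zero.
Rows: (-10, 25, 11), (-2, -4, -32), (-30, 57, -62).
Expanding along the first row: (-10)(2072) − (25)(-836) + (11)(-234) = -2394.
Nonzero ⇒ not coplanar.

No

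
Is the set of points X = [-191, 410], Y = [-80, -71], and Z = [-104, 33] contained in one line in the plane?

Yes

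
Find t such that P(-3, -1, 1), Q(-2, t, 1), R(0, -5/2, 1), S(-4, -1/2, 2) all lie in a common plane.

-3/2

Coplanarity ⇔ det[PQ; PR; PS] = 0.
Expanding, this is linear in t: (-3)t + (-9/2) = 0.
So t = -3/2.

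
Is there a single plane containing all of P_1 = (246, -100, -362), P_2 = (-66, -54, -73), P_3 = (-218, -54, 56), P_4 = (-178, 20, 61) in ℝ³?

A normal to the plane through P_1, P_2, P_3 is n = P_1P_2 × P_1P_3 = (5934, -3680, 6992).
The plane has equation n·P = -703340. For P_4: n·P_4 = -703340.
Equal, so P_4 lies in the plane and all four are coplanar.

Yes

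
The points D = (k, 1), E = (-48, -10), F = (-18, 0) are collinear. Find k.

-15

The three points are collinear iff det[DE; DF] = 0.
This determinant is linear in k: (-10)k + (-150) = 0, so k = -15.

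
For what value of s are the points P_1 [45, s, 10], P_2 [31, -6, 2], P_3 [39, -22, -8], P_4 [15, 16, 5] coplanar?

-19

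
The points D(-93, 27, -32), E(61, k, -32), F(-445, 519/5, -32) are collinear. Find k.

-33/5

Collinearity requires DE × DF = 0; each component is linear in k.
The z-component gives (352)k + (11616/5) = 0, so k = -33/5.
The remaining components then also vanish.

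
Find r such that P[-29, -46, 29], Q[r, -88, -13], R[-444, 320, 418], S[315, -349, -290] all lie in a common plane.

The points are coplanar iff PQ · (PR × PS) = 0.
Expanding, this is linear in r: (1113)r + (-21147) = 0.
So r = 19.

19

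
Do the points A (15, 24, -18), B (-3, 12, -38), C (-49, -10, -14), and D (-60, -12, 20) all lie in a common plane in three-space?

Yes

The four points are coplanar iff the 3×3 determinant with rows AB, AC, AD is zero.
Rows: (-18, -12, -20), (-64, -34, 4), (-75, -36, 38).
Expanding along the first row: (-18)(-1148) − (-12)(-2132) + (-20)(-246) = 0.
Zero determinant ⇒ coplanar.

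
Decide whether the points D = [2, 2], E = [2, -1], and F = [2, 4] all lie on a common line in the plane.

DE = (0, -3), DF = (0, 2).
det[DE; DF] = (0)(2) − (-3)(0) = 0.
The determinant is zero, so the points are collinear.

Yes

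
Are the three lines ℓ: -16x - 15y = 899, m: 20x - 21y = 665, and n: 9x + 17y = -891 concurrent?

Yes

Lines aᵢx + bᵢy = cᵢ with pairwise distinct directions are concurrent exactly when det[aᵢ bᵢ cᵢ] = 0.
Here the determinant is 0.
It vanishes, so the lines are concurrent at (-14, -45).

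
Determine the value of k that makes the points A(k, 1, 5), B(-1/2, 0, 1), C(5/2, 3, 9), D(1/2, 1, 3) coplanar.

Coplanarity ⇔ det[AB; AC; AD] = 0.
Expanding, this is linear in k: (2)k + (-1) = 0.
So k = 1/2.

1/2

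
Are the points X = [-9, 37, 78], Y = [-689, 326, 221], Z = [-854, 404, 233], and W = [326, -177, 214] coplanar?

The four points are coplanar iff the 3×3 determinant with rows XY, XZ, XW is zero.
Rows: (-680, 289, 143), (-845, 367, 155), (335, -214, 136).
Expanding along the first row: (-680)(83082) − (289)(-166845) + (143)(57885) = 0.
Zero determinant ⇒ coplanar.

Yes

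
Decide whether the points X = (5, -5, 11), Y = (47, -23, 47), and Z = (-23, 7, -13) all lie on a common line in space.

XY = (42, -18, 36), XZ = (-28, 12, -24).
Each component of XZ is -2/3 times the corresponding component of XY, so XZ = -2/3·XY and the points are collinear.

Yes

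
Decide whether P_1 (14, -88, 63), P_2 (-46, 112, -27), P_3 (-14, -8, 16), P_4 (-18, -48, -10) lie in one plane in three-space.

With P_1 as base: P_1P_2 = (-60, 200, -90), P_1P_3 = (-28, 80, -47), P_1P_4 = (-32, 40, -73).
P_1P_3 × P_1P_4 = (-3960, -540, 1440).
P_1P_2 · (P_1P_3 × P_1P_4) = 0.
The scalar triple product vanishes, so the four points are coplanar.

Yes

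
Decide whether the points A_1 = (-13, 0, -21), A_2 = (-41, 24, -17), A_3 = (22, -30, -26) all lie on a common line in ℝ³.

Yes

A_1A_2 = (-28, 24, 4), A_1A_3 = (35, -30, -5).
Each component of A_1A_3 is -5/4 times the corresponding component of A_1A_2, so A_1A_3 = -5/4·A_1A_2 and the points are collinear.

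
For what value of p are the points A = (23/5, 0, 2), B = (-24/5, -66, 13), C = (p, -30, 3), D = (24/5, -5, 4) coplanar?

The points are coplanar iff AB · (AC × AD) = 0.
Expanding, this is linear in p: (77)p + (1078/5) = 0.
So p = -14/5.

-14/5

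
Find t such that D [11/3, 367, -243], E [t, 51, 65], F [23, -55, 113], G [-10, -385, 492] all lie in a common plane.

-5/3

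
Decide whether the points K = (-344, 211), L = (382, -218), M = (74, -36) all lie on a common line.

Yes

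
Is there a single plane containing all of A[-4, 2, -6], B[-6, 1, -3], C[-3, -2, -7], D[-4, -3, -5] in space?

No

A normal to the plane through A, B, C is n = AB × AC = (13, 1, 9).
The plane has equation n·P = -104. For D: n·D = -100.
-100 ≠ -104, so D is off the plane.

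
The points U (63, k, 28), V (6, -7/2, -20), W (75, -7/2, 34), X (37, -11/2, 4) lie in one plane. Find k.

45/2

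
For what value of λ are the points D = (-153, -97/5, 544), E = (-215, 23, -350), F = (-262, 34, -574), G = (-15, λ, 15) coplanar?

Normal to plane DEF: n = (1682/5, 28130, 6554/5); plane equation n·P = 115884.
Requiring n·G = 115884: (28130)λ + (14616) = 115884.
So λ = 18/5.

18/5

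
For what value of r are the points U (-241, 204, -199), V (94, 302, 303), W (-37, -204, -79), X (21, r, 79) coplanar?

The points are coplanar iff UV · (UW × UX) = 0.
Expanding, this is linear in r: (62208)r + (497664) = 0.
So r = -8.

-8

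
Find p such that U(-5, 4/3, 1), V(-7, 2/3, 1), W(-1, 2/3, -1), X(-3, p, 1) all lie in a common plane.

2

The points are coplanar iff UV · (UW × UX) = 0.
Expanding, this is linear in p: (-4)p + (8) = 0.
So p = 2.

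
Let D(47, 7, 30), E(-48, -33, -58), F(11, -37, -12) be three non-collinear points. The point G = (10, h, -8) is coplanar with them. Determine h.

Coplanarity requires DE · (DF × DG) = 0.
DE = (-95, -40, -88), DF = (-36, -44, -42); the triple product is linear in h with coefficient -822 and constant term -17262.
Setting it to zero: h = -21.

-21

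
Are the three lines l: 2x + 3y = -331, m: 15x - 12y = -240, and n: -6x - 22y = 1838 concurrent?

Yes

Intersecting l and m: solving the 2×2 system gives (x, y) = (-68, -65).
Substitute into n: (-6)(-68) + (-22)(-65) = 1838.
This equals 1838, so (-68, -65) lies on all three lines and they are concurrent.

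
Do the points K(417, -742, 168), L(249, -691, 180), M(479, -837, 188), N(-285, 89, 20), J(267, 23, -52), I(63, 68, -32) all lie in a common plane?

Yes

The plane through K, L, M has normal n = KL × KM = (2160, 4104, 12798) and equation n·P = 5616.
Checking the remaining points: n·N = 5616, n·J = 5616, n·I = 5616.
All equal 5616, so all 6 points lie in one plane.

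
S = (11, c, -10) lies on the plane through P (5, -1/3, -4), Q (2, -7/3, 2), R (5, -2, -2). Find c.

-4/3

A normal to the plane is n = PQ × PR = (6, 6, 5).
S lies in the plane iff n · PS = 0.
This gives (6)c + (8) = 0, so c = -4/3.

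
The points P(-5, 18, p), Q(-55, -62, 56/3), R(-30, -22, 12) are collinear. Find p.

16/3

Collinearity requires PQ × PR = 0; each component is linear in p.
The x-component gives (40)p + (-640/3) = 0, so p = 16/3.
The remaining components then also vanish.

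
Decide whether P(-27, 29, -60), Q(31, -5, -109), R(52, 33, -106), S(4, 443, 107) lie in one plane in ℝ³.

With P as base: PQ = (58, -34, -49), PR = (79, 4, -46), PS = (31, 414, 167).
PR × PS = (19712, -14619, 32582).
PQ · (PR × PS) = 43824.
Since 43824 ≠ 0, the four points are not coplanar.

No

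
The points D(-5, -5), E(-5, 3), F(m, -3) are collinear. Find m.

-5

The three points are collinear iff det[DE; DF] = 0.
This determinant is linear in m: (-8)m + (-40) = 0, so m = -5.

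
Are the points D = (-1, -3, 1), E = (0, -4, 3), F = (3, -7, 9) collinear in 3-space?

DE = (1, -1, 2), DF = (4, -4, 8).
Each component of DF is 4 times the corresponding component of DE, so DF = 4·DE and the points are collinear.

Yes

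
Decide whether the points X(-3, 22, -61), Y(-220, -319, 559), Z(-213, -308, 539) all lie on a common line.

XY = (-217, -341, 620), XZ = (-210, -330, 600).
XY × XZ = (0, 0, 0).
The cross product vanishes, so the three points are collinear.

Yes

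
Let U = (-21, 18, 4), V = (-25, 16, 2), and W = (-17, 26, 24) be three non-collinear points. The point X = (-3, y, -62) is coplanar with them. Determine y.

Coplanarity requires UV · (UW × UX) = 0.
UV = (-4, -2, -2), UW = (4, 8, 20); the triple product is linear in y with coefficient 72 and constant term -144.
Setting it to zero: y = 2.

2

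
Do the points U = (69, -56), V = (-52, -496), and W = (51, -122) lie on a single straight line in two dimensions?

No

UV = (-121, -440), UW = (-18, -66).
If collinear, UW would be a scalar multiple of UV. But (-121)·(-66) ≠ (-440)·(-18) (difference 66), so they are not parallel; the points are not collinear.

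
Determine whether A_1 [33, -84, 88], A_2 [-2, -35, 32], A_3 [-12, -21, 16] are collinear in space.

Yes

A_1A_2 = (-35, 49, -56), A_1A_3 = (-45, 63, -72).
A_1A_2 × A_1A_3 = (0, 0, 0).
The cross product vanishes, so the three points are collinear.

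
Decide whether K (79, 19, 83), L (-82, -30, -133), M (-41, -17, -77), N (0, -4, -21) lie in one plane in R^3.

Yes

A normal to the plane through K, L, M is n = KL × KM = (64, 160, -84).
The plane has equation n·P = 1124. For N: n·N = 1124.
Equal, so N lies in the plane and all four are coplanar.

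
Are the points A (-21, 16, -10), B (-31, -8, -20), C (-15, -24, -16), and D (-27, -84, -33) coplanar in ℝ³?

With A as base: AB = (-10, -24, -10), AC = (6, -40, -6), AD = (-6, -100, -23).
AC × AD = (320, 174, -840).
AB · (AC × AD) = 1024.
Since 1024 ≠ 0, the four points are not coplanar.

No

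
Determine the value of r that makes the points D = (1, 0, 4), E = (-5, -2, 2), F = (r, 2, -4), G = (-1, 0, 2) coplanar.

-3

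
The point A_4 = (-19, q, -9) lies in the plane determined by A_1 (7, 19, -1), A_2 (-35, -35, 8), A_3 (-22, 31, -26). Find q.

Coplanarity requires A_1A_2 · (A_1A_3 × A_1A_4) = 0.
A_1A_2 = (-42, -54, 9), A_1A_3 = (-29, 12, -25); the triple product is linear in q with coefficient -1311 and constant term 9177.
Setting it to zero: q = 7.

7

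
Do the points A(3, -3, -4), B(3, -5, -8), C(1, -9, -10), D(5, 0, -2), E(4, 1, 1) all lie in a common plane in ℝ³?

No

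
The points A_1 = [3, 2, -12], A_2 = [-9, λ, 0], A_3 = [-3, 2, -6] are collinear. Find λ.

Collinearity requires A_1A_2 × A_1A_3 = 0; each component is linear in λ.
The x-component gives (6)λ + (-12) = 0, so λ = 2.
The remaining components then also vanish.

2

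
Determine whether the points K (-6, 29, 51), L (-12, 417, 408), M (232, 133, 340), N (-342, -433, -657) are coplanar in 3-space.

No

A normal to the plane through K, L, M is n = KL × KM = (75004, 86700, -92968).
The plane has equation n·P = -2677092. For N: n·N = -2112492.
-2112492 ≠ -2677092, so N is off the plane.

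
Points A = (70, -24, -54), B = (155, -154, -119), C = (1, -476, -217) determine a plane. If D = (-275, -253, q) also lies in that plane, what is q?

The plane through A, B, C has equation −8190x + 18340y − 47390z = 1545600.
Substituting D: (-47390)q + (-2387770) = 1545600, so q = -83.

-83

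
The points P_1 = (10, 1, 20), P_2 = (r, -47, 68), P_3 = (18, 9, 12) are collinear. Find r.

Direction P_1P_3 = (8, 8, -8). From the y-coordinate of P_2, the parameter along the line is τ = (-47 − 1)/8 = -6.
Then r = 10 + (-6)·(8) = -38.

-38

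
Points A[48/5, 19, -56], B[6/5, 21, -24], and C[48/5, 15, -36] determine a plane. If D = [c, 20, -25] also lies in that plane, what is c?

12/5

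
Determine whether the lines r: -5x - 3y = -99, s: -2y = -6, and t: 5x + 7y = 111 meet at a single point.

The three lines meet at one point iff the augmented coefficient matrix [aᵢ bᵢ cᵢ] has rank < 3, i.e. its determinant vanishes.
Here the determinant is 0.
It vanishes, so the lines are concurrent at (18, 3).

Yes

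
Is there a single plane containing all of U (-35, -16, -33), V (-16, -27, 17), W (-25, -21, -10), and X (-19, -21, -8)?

No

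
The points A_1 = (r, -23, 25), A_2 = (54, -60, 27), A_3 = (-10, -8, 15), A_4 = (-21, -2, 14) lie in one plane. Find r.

-53

The points are coplanar iff A_1A_2 · (A_1A_3 × A_1A_4) = 0.
Expanding, this is linear in r: (-20)r + (-1060) = 0.
So r = -53.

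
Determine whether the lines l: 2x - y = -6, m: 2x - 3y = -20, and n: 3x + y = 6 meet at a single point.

Intersecting l and m: solving the 2×2 system gives (x, y) = (1/2, 7).
Substitute into n: (3)(1/2) + (1)(7) = 17/2.
But n requires 6 ≠ 17/2, so the three lines have no common point.

No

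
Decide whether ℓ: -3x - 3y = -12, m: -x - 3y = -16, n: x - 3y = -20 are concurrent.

Intersecting ℓ and m: solving the 2×2 system gives (x, y) = (-2, 6).
Substitute into n: (1)(-2) + (-3)(6) = -20.
This equals -20, so (-2, 6) lies on all three lines and they are concurrent.

Yes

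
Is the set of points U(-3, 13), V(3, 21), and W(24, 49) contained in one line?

UV = (6, 8), UW = (27, 36).
Checking proportionality: UW = 9/2·UV, so the vectors are parallel and the points are collinear.

Yes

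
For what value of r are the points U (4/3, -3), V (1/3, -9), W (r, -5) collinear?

1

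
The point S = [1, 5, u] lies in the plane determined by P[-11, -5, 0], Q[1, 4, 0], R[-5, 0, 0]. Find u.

A normal to the plane is n = PQ × PR = (0, 0, 6).
S lies in the plane iff n · PS = 0.
This gives (6)u + (0) = 0, so u = 0.

0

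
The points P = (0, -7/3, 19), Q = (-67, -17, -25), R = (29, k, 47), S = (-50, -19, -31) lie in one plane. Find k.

Normal to plane PQS: n = (0, -1150, 1150/3); plane equation n·X = 29900/3.
Requiring n·R = 29900/3: (-1150)k + (54050/3) = 29900/3.
So k = 7.

7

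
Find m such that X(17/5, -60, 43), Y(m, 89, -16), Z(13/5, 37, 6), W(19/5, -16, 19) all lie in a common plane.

Normal to plane XZW: n = (-700, -34, -74); plane equation n·P = -3522.
Requiring n·Y = -3522: (-700)m + (-1842) = -3522.
So m = 12/5.

12/5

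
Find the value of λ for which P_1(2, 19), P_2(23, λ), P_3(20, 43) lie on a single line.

47

Collinearity: (P_2 − P_1) must be parallel to (P_3 − P_1) = (18, 24).
Cross-multiplying the components: (λ − 19)·(18) = (21)·(24).
Solving gives λ = 47.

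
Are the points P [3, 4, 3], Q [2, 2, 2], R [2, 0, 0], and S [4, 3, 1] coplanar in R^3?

Yes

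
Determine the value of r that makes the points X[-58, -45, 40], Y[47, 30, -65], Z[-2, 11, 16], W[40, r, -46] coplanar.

31

Normal to plane XYZ: n = (4080, -3360, 1680); plane equation n·P = -18240.
Requiring n·W = -18240: (-3360)r + (85920) = -18240.
So r = 31.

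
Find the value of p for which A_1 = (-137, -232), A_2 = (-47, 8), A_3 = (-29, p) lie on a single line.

56

Collinearity: (A_3 − A_1) must be parallel to (A_2 − A_1) = (90, 240).
Cross-multiplying the components: (p − (-232))·(90) = (108)·(240).
Solving gives p = 56.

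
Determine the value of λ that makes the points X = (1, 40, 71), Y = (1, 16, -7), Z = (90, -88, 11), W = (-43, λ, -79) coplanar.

48

The points are coplanar iff XY · (XZ × XW) = 0.
Expanding, this is linear in λ: (-6942)λ + (333216) = 0.
So λ = 48.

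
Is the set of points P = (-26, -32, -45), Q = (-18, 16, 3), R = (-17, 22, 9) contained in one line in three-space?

PQ = (8, 48, 48), PR = (9, 54, 54).
PQ × PR = (0, 0, 0).
The cross product vanishes, so the three points are collinear.

Yes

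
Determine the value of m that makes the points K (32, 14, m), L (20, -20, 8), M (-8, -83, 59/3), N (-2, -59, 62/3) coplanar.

Coplanarity ⇔ det[KL; KM; KN] = 0.
Expanding, this is linear in m: (294)m + (-1568) = 0.
So m = 16/3.

16/3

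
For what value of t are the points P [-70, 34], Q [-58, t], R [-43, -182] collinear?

-62

The three points are collinear iff det[PQ; PR] = 0.
This determinant is linear in t: (-27)t + (-1674) = 0, so t = -62.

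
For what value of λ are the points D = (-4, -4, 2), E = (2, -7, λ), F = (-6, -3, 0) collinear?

8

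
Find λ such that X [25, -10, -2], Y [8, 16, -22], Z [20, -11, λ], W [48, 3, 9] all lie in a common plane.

-5

Coplanarity ⇔ det[XY; XZ; XW] = 0.
Expanding, this is linear in λ: (819)λ + (4095) = 0.
So λ = -5.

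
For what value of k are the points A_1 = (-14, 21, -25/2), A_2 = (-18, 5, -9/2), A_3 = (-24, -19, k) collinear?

15/2

Direction A_1A_2 = (-4, -16, 8). From the x-coordinate of A_3, the parameter along the line is τ = (-24 − (-14))/(-4) = 5/2.
Then k = (-25/2) + 5/2·(8) = 15/2.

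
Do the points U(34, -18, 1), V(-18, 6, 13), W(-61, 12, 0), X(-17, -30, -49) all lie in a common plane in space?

With U as base: UV = (-52, 24, 12), UW = (-95, 30, -1), UX = (-51, -12, -50).
UW × UX = (-1512, -4699, 2670).
UV · (UW × UX) = -2112.
Since -2112 ≠ 0, the four points are not coplanar.

No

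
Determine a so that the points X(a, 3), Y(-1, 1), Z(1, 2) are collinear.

The three points are collinear iff det[XY; XZ] = 0.
This determinant is linear in a: (-1)a + (3) = 0, so a = 3.

3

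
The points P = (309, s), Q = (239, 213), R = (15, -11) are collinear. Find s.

283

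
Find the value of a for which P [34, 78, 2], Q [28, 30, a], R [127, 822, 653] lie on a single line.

-40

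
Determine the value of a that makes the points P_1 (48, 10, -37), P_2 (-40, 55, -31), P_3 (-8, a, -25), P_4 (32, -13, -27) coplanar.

Coplanarity ⇔ det[P_1P_2; P_1P_3; P_1P_4] = 0.
Expanding, this is linear in a: (-784)a + (7840) = 0.
So a = 10.

10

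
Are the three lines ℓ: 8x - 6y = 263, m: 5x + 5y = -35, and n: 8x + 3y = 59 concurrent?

No

The three lines meet at one point iff the augmented coefficient matrix [aᵢ bᵢ cᵢ] has rank < 3, i.e. its determinant vanishes.
Here the determinant is 75.
Nonzero, so no common point exists.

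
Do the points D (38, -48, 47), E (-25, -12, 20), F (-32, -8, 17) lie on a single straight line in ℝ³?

Yes

DE = (-63, 36, -27), DF = (-70, 40, -30).
Each component of DF is 10/9 times the corresponding component of DE, so DF = 10/9·DE and the points are collinear.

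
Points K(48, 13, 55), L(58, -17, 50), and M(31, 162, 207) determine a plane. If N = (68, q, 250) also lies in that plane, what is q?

93

Coplanarity requires KL · (KM × KN) = 0.
KL = (10, -30, -5), KM = (-17, 149, 152); the triple product is linear in q with coefficient -1435 and constant term 133455.
Setting it to zero: q = 93.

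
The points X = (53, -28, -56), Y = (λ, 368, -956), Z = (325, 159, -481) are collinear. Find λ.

629

Direction XZ = (272, 187, -425). From the y-coordinate of Y, the parameter along the line is τ = (368 − (-28))/187 = 36/17.
Then λ = 53 + 36/17·(272) = 629.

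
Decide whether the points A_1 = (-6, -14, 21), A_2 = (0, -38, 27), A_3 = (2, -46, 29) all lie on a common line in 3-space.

A_1A_2 = (6, -24, 6), A_1A_3 = (8, -32, 8).
Each component of A_1A_3 is 4/3 times the corresponding component of A_1A_2, so A_1A_3 = 4/3·A_1A_2 and the points are collinear.

Yes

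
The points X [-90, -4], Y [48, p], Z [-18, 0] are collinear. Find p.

11/3

The three points are collinear iff det[XY; XZ] = 0.
This determinant is linear in p: (-72)p + (264) = 0, so p = 11/3.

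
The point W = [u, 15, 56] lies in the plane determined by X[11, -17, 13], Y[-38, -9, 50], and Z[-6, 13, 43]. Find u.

-24

A normal to the plane is n = XY × XZ = (-870, 841, -1334).
W lies in the plane iff n · XW = 0.
This gives (-870)u + (-20880) = 0, so u = -24.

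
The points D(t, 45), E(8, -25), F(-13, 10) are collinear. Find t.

The three points are collinear iff det[DE; DF] = 0.
This determinant is linear in t: (-35)t + (-1190) = 0, so t = -34.

-34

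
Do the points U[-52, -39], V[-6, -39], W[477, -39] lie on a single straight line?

UV = (46, 0), UW = (529, 0).
Twice the signed area of △UVW is (46)(0) − (0)(529) = 0.
The triangle is degenerate (zero area), so the points are collinear.

Yes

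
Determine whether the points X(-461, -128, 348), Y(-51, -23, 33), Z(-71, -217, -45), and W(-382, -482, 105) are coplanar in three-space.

No

A normal to the plane through X, Y, Z is n = XY × XZ = (-69300, 38280, -77440).
The plane has equation n·P = 98340. For W: n·W = -109560.
-109560 ≠ 98340, so W is off the plane.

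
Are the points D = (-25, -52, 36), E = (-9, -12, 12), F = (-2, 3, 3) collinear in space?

DE = (16, 40, -24), DF = (23, 55, -33).
DE × DF = (0, -24, -40).
The cross product is nonzero, so the points do not lie on one line.

No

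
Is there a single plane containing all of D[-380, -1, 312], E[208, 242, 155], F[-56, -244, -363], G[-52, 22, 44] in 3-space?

No

The four points are coplanar iff the 3×3 determinant with rows DE, DF, DG is zero.
Rows: (588, 243, -157), (324, -243, -675), (328, 23, -268).
Expanding along the first row: (588)(80649) − (243)(134568) + (-157)(87156) = 1038096.
Nonzero ⇒ not coplanar.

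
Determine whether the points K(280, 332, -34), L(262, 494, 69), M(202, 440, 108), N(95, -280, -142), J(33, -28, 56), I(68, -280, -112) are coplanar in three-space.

The plane through K, L, M has normal n = KL × KM = (11880, -5478, 10692) and equation n·P = 1144176.
Checking the remaining points: n·N = 1144176, n·J = 1144176, n·I = 1144176.
All equal 1144176, so all 6 points lie in one plane.

Yes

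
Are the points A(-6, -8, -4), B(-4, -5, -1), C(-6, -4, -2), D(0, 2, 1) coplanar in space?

No

A normal to the plane through A, B, C is n = AB × AC = (-6, -4, 8).
The plane has equation n·P = 36. For D: n·D = 0.
0 ≠ 36, so D is off the plane.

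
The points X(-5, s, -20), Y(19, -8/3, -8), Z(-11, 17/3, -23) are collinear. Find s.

Direction YZ = (-30, 25/3, -15). From the x-coordinate of X, the parameter along the line is τ = (-5 − 19)/(-30) = 4/5.
Then s = (-8/3) + 4/5·(25/3) = 4.

4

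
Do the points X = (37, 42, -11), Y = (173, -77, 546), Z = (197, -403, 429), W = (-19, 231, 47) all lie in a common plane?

A normal to the plane through X, Y, Z is n = XY × XZ = (195505, 29280, -41480).
The plane has equation n·P = 8919725. For W: n·W = 1099525.
1099525 ≠ 8919725, so W is off the plane.

No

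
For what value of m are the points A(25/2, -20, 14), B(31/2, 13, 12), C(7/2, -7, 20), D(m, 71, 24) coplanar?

-5/2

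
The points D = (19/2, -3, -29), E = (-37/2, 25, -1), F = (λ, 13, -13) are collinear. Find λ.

Collinearity requires DE × DF = 0; each component is linear in λ.
The y-component gives (28)λ + (182) = 0, so λ = -13/2.
The remaining components then also vanish.

-13/2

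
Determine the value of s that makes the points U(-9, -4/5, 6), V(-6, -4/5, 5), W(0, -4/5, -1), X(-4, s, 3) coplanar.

The points are coplanar iff UV · (UW × UX) = 0.
Expanding, this is linear in s: (12)s + (48/5) = 0.
So s = -4/5.

-4/5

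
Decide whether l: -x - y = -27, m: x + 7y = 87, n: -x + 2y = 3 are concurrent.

Yes

Lines aᵢx + bᵢy = cᵢ with pairwise distinct directions are concurrent exactly when det[aᵢ bᵢ cᵢ] = 0.
Here the determinant is 0.
It vanishes, so the lines are concurrent at (17, 10).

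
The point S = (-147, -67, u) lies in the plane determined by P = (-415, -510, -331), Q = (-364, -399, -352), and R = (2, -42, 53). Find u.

-264

A normal to the plane is n = PQ × PR = (52452, -28341, -22419).
S lies in the plane iff n · PS = 0.
This gives (-22419)u + (-5918616) = 0, so u = -264.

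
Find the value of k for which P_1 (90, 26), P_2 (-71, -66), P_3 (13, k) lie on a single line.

-18

The three points are collinear iff det[P_1P_2; P_1P_3] = 0.
This determinant is linear in k: (-161)k + (-2898) = 0, so k = -18.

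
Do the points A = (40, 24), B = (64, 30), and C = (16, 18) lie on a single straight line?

Yes

AB = (24, 6), AC = (-24, -6).
Checking proportionality: AC = -1·AB, so the vectors are parallel and the points are collinear.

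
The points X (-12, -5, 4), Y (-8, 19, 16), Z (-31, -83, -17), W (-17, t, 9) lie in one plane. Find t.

-15

Coplanarity ⇔ det[XY; XZ; XW] = 0.
Expanding, this is linear in t: (-144)t + (-2160) = 0.
So t = -15.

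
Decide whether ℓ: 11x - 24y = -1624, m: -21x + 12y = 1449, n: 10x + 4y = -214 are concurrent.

No

Lines aᵢx + bᵢy = cᵢ with pairwise distinct directions are concurrent exactly when det[aᵢ bᵢ cᵢ] = 0.
Here the determinant is -612.
Nonzero, so no common point exists.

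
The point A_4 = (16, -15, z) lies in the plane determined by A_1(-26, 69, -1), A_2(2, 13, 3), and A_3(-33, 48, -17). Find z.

5

The plane through A_1, A_2, A_3 has equation 980x + 420y − 980z = 4480.
Substituting A_4: (-980)z + (9380) = 4480, so z = 5.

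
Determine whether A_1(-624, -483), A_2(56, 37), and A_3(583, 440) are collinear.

A_1A_2 = (680, 520), A_1A_3 = (1207, 923).
Checking proportionality: A_1A_3 = 71/40·A_1A_2, so the vectors are parallel and the points are collinear.

Yes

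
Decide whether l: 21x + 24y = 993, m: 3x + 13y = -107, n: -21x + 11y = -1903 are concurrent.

Yes

Lines aᵢx + bᵢy = cᵢ with pairwise distinct directions are concurrent exactly when det[aᵢ bᵢ cᵢ] = 0.
Here the determinant is 0.
It vanishes, so the lines are concurrent at (77, -26).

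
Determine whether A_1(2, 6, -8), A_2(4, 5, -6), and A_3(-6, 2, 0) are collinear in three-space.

A_1A_2 = (2, -1, 2), A_1A_3 = (-8, -4, 8).
Comparing components 3 and 1: (2)(-8) − (2)(8) = -32 ≠ 0, so A_1A_2 and A_1A_3 are not parallel and the points are not collinear.

No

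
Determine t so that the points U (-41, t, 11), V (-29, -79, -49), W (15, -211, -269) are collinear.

Direction VW = (44, -132, -220). From the x-coordinate of U, the parameter along the line is τ = (-41 − (-29))/44 = -3/11.
Then t = (-79) + (-3/11)·(-132) = -43.

-43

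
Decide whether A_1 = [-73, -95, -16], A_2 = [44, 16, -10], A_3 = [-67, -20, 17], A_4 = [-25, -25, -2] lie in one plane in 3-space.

Yes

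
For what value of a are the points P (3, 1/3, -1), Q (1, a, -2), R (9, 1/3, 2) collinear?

1/3

Direction PR = (6, 0, 3). From the x-coordinate of Q, the parameter along the line is τ = (1 − 3)/6 = -1/3.
Then a = 1/3 + (-1/3)·(0) = 1/3.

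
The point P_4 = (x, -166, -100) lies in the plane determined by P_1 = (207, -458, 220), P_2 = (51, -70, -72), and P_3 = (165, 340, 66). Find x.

A normal to the plane is n = P_1P_2 × P_1P_3 = (173264, -11760, -108192).
P_4 lies in the plane iff n · P_1P_4 = 0.
This gives (173264)x + (-4678128) = 0, so x = 27.

27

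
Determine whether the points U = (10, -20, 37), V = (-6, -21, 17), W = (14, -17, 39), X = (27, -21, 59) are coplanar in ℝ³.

No

With U as base: UV = (-16, -1, -20), UW = (4, 3, 2), UX = (17, -1, 22).
UW × UX = (68, -54, -55).
UV · (UW × UX) = 66.
Since 66 ≠ 0, the four points are not coplanar.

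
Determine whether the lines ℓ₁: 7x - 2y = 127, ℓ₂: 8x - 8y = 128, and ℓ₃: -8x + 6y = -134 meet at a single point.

Intersecting ℓ₁ and ℓ₂: solving the 2×2 system gives (x, y) = (19, 3).
Substitute into ℓ₃: (-8)(19) + (6)(3) = -134.
This equals -134, so (19, 3) lies on all three lines and they are concurrent.

Yes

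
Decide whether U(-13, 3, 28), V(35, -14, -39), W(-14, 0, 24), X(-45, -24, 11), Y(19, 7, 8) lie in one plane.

The plane through U, V, W has normal n = UV × UW = (-133, 259, -161) and equation n·P = -2002.
Checking the remaining points: n·X = -2002, n·Y = -2002.
All equal -2002, so all 5 points lie in one plane.

Yes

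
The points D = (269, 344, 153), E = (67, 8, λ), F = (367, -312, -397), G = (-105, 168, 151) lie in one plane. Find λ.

Coplanarity ⇔ det[DE; DF; DG] = 0.
Expanding, this is linear in λ: (-262592)λ + (-9715904) = 0.
So λ = -37.

-37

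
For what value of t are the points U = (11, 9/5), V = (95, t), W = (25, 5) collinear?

Collinearity: (V − U) must be parallel to (W − U) = (14, 16/5).
Cross-multiplying the components: (t − 9/5)·(14) = (84)·(16/5).
Solving gives t = 21.

21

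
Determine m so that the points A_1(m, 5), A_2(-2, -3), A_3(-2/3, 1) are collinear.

2/3

The three points are collinear iff det[A_1A_2; A_1A_3] = 0.
This determinant is linear in m: (-4)m + (8/3) = 0, so m = 2/3.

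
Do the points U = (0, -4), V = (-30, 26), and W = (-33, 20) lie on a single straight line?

No

UV = (-30, 30), UW = (-33, 24).
If collinear, UW would be a scalar multiple of UV. But (-30)·(24) ≠ (30)·(-33) (difference 270), so they are not parallel; the points are not collinear.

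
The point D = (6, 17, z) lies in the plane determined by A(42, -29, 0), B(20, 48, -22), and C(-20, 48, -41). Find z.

Coplanarity requires AB · (AC × AD) = 0.
AB = (-22, 77, -22), AC = (-62, 77, -41); the triple product is linear in z with coefficient 3080 and constant term 73920.
Setting it to zero: z = -24.

-24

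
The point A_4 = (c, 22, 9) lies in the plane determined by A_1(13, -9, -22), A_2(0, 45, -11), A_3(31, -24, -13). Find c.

Coplanarity requires A_1A_2 · (A_1A_3 × A_1A_4) = 0.
A_1A_2 = (-13, 54, 11), A_1A_3 = (18, -15, 9); the triple product is linear in c with coefficient 651 and constant term -22785.
Setting it to zero: c = 35.

35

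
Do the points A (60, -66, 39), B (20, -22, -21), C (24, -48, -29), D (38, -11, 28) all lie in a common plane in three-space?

No

A normal to the plane through A, B, C is n = AB × AC = (-1912, -560, 864).
The plane has equation n·P = -44064. For D: n·D = -42304.
-42304 ≠ -44064, so D is off the plane.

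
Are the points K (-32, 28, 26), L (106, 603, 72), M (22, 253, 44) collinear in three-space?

KL = (138, 575, 46), KM = (54, 225, 18).
KL × KM = (0, 0, 0).
The cross product vanishes, so the three points are collinear.

Yes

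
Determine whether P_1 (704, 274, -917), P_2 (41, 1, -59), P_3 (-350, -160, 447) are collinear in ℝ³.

Yes

P_1P_2 = (-663, -273, 858), P_1P_3 = (-1054, -434, 1364).
Each component of P_1P_3 is 62/39 times the corresponding component of P_1P_2, so P_1P_3 = 62/39·P_1P_2 and the points are collinear.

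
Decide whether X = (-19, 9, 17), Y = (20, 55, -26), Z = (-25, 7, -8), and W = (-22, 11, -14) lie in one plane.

No

With X as base: XY = (39, 46, -43), XZ = (-6, -2, -25), XW = (-3, 2, -31).
XZ × XW = (112, -111, -18).
XY · (XZ × XW) = 36.
Since 36 ≠ 0, the four points are not coplanar.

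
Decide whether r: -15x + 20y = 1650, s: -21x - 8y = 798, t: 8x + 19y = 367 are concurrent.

No

Lines aᵢx + bᵢy = cᵢ with pairwise distinct directions are concurrent exactly when det[aᵢ bᵢ cᵢ] = 0.
Here the determinant is 540.
Nonzero, so no common point exists.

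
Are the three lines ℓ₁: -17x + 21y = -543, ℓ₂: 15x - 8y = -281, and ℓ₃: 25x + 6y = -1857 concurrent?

Lines aᵢx + bᵢy = cᵢ with pairwise distinct directions are concurrent exactly when det[aᵢ bᵢ cᵢ] = 0.
Here the determinant is -1254.
Nonzero, so no common point exists.

No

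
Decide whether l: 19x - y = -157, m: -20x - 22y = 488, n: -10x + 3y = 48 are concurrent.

Yes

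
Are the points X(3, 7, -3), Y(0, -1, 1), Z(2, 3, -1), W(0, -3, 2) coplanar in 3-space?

Yes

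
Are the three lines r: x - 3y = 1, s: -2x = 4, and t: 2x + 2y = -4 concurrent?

No

Intersecting r and s: solving the 2×2 system gives (x, y) = (-2, -1).
Substitute into t: (2)(-2) + (2)(-1) = -6.
But t requires -4 ≠ -6, so the three lines have no common point.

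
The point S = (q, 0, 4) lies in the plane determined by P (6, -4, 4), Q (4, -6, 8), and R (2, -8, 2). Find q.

A normal to the plane is n = PQ × PR = (20, -20, 0).
S lies in the plane iff n · PS = 0.
This gives (20)q + (-200) = 0, so q = 10.

10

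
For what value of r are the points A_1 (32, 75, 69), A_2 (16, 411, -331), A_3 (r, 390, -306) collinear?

17

Collinearity requires A_1A_2 × A_1A_3 = 0; each component is linear in r.
The y-component gives (-400)r + (6800) = 0, so r = 17.
The remaining components then also vanish.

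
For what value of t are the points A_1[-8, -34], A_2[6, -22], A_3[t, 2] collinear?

34

The three points are collinear iff det[A_1A_2; A_1A_3] = 0.
This determinant is linear in t: (-12)t + (408) = 0, so t = 34.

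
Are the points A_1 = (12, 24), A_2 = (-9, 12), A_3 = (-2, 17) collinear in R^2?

No

A_1A_2 = (-21, -12), A_1A_3 = (-14, -7).
det[A_1A_2; A_1A_3] = (-21)(-7) − (-12)(-14) = -21.
The determinant is nonzero, so they are not collinear.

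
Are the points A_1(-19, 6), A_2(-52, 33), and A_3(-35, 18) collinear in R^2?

No

A_1A_2 = (-33, 27), A_1A_3 = (-16, 12).
det[A_1A_2; A_1A_3] = (-33)(12) − (27)(-16) = 36.
The determinant is nonzero, so they are not collinear.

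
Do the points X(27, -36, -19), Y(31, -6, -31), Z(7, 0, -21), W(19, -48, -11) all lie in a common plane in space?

Yes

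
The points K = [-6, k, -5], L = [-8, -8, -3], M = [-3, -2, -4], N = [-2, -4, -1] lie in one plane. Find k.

-4

The points are coplanar iff KL · (KM × KN) = 0.
Expanding, this is linear in k: (16)k + (64) = 0.
So k = -4.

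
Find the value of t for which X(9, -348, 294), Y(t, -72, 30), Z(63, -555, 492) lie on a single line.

-63

Collinearity requires XY × XZ = 0; each component is linear in t.
The y-component gives (-198)t + (-12474) = 0, so t = -63.
The remaining components then also vanish.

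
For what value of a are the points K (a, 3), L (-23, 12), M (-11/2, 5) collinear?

The three points are collinear iff det[KL; KM] = 0.
This determinant is linear in a: (7)a + (7/2) = 0, so a = -1/2.

-1/2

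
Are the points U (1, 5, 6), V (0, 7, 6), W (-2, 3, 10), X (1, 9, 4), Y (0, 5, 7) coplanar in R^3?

The plane through U, V, W has normal n = UV × UW = (8, 4, 8) and equation n·P = 76.
Checking the remaining points: n·X = 76, n·Y = 76.
All equal 76, so all 5 points lie in one plane.

Yes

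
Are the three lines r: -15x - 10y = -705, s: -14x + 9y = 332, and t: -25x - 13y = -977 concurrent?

Lines aᵢx + bᵢy = cᵢ with pairwise distinct directions are concurrent exactly when det[aᵢ bᵢ cᵢ] = 0.
Here the determinant is 0.
It vanishes, so the lines are concurrent at (11, 54).

Yes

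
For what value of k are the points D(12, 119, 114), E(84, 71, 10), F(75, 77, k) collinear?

23

Direction DE = (72, -48, -104). From the x-coordinate of F, the parameter along the line is τ = (75 − 12)/72 = 7/8.
Then k = 114 + 7/8·(-104) = 23.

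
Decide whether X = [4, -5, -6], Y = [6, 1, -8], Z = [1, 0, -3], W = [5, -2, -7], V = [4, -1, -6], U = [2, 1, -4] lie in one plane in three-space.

The plane through X, Y, Z has normal n = XY × XZ = (28, 0, 28) and equation n·P = -56.
Checking the remaining points: n·W = -56, n·V = -56, n·U = -56.
All equal -56, so all 6 points lie in one plane.

Yes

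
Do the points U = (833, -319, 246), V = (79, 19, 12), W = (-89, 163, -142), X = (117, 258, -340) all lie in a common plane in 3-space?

With U as base: UV = (-754, 338, -234), UW = (-922, 482, -388), UX = (-716, 577, -586).
UW × UX = (-58576, -262484, -186882).
UV · (UW × UX) = -822900.
Since -822900 ≠ 0, the four points are not coplanar.

No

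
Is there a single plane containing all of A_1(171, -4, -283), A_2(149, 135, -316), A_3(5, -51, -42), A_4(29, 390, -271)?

Yes

The four points are coplanar iff the 3×3 determinant with rows A_1A_2, A_1A_3, A_1A_4 is zero.
Rows: (-22, 139, -33), (-166, -47, 241), (-142, 394, 12).
Expanding along the first row: (-22)(-95518) − (139)(32230) + (-33)(-72078) = 0.
Zero determinant ⇒ coplanar.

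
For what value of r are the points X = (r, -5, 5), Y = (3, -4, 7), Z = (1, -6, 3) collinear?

Direction YZ = (-2, -2, -4). From the y-coordinate of X, the parameter along the line is τ = (-5 − (-4))/(-2) = 1/2.
Then r = 3 + 1/2·(-2) = 2.

2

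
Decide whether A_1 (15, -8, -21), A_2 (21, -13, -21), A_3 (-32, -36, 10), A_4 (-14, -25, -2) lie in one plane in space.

Yes

With A_1 as base: A_1A_2 = (6, -5, 0), A_1A_3 = (-47, -28, 31), A_1A_4 = (-29, -17, 19).
A_1A_3 × A_1A_4 = (-5, -6, -13).
A_1A_2 · (A_1A_3 × A_1A_4) = 0.
The scalar triple product vanishes, so the four points are coplanar.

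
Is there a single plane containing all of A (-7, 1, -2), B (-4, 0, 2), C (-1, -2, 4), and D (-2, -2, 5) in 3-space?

No

A normal to the plane through A, B, C is n = AB × AC = (6, 6, -3).
The plane has equation n·P = -30. For D: n·D = -39.
-39 ≠ -30, so D is off the plane.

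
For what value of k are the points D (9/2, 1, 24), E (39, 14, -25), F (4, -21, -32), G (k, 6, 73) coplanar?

Normal to plane DEF: n = (-1806, 3913/2, -1505/2); plane equation n·P = -48461/2.
Requiring n·G = -48461/2: (-1806)k + (-86387/2) = -48461/2.
So k = -21/2.

-21/2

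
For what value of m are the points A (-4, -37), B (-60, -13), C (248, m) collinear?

-145

The three points are collinear iff det[AB; AC] = 0.
This determinant is linear in m: (-56)m + (-8120) = 0, so m = -145.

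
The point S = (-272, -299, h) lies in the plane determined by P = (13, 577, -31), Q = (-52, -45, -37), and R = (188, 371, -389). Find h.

311

Coplanarity requires PQ · (PR × PS) = 0.
PQ = (-65, -622, -6), PR = (175, -206, -358); the triple product is linear in h with coefficient 122240 and constant term -38016640.
Setting it to zero: h = 311.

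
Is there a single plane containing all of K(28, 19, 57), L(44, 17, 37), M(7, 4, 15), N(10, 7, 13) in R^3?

No

With K as base: KL = (16, -2, -20), KM = (-21, -15, -42), KN = (-18, -12, -44).
KM × KN = (156, -168, -18).
KL · (KM × KN) = 3192.
Since 3192 ≠ 0, the four points are not coplanar.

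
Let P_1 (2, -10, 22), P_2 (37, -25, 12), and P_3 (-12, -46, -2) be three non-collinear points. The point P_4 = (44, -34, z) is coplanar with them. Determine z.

The plane through P_1, P_2, P_3 has equation 980y − 1470z = -42140.
Substituting P_4: (-1470)z + (-33320) = -42140, so z = 6.

6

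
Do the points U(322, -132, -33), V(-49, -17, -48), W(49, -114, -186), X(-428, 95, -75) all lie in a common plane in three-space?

Yes

The four points are coplanar iff the 3×3 determinant with rows UV, UW, UX is zero.
Rows: (-371, 115, -15), (-273, 18, -153), (-750, 227, -42).
Expanding along the first row: (-371)(33975) − (115)(-103284) + (-15)(-48471) = 0.
Zero determinant ⇒ coplanar.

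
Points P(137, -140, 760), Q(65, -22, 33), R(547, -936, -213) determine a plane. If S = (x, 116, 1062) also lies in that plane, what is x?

The plane through P, Q, R has equation −693506x − 368126y + 8932z = -36684362.
Substituting S: (-693506)x + (-33216832) = -36684362, so x = 5.

5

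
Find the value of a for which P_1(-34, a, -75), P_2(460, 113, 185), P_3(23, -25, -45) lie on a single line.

-43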